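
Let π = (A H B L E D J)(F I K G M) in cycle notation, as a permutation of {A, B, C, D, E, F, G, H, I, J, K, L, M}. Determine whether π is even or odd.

The cycle lengths are 7, 5, 1.
A cycle is odd iff its length is even; π has 0 even-length cycles, so sgn(π) = (−1)^0 and π is even.

even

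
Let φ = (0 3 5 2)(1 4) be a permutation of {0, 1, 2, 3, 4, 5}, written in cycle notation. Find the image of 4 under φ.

1

Within (1 4), 4 ↦ 1.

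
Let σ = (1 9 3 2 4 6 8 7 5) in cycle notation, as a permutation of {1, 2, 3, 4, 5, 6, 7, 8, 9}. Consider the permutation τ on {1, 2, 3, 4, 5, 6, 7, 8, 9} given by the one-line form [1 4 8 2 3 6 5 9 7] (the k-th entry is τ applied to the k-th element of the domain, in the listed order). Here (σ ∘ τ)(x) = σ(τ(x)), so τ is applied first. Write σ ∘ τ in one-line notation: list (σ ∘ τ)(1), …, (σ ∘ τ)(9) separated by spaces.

9 6 7 4 2 8 1 3 5

(σ ∘ τ)(x) = σ(τ(x)). Computing each image: σ(τ(1)) = σ(1) = 9, σ(τ(2)) = σ(4) = 6, σ(τ(3)) = σ(8) = 7, σ(τ(4)) = σ(2) = 4, σ(τ(5)) = σ(3) = 2, σ(τ(6)) = σ(6) = 8, σ(τ(7)) = σ(5) = 1, σ(τ(8)) = σ(9) = 3, σ(τ(9)) = σ(7) = 5.
Hence σ ∘ τ = [9 6 7 4 2 8 1 3 5].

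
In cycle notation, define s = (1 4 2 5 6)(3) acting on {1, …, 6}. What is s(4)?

2

Within (1 4 2 5 6), 4 ↦ 2.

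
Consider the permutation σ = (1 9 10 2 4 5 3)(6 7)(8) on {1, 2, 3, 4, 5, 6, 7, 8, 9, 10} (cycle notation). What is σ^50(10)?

2

10 lies in the 7-cycle (1 9 10 2 4 5 3).
Powers repeat with period 7 on this cycle, and 50 mod 7 = 1, so σ^50(10) = σ^1(10).
Advancing 1 step from 10: 10 → 2.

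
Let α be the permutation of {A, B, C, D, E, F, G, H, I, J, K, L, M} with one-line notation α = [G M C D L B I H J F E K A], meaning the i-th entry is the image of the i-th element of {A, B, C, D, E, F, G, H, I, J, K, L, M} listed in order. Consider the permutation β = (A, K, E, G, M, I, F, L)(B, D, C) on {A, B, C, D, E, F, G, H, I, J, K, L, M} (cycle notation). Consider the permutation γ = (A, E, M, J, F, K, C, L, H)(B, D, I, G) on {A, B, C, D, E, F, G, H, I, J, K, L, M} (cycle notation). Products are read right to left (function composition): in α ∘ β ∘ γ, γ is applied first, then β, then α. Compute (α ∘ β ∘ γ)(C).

G

Chase C: γ(C) = L; β(L) = A; α(A) = G. Hence (α ∘ β ∘ γ)(C) = G.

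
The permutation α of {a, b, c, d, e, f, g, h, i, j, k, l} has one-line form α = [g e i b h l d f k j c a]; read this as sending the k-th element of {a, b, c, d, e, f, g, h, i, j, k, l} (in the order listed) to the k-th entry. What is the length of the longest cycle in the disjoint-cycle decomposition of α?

Decomposing into disjoint cycles gives (a g d b e h f l)(c i k); the longest has length 8.

8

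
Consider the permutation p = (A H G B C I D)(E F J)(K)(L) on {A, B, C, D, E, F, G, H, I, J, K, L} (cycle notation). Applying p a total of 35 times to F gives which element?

F lies in the 3-cycle (E F J).
On a 3-cycle, p^3 is the identity, so p^35 = p^2 there (35 ≡ 2 mod 3).
Stepping 2 places around the cycle: F → J → E.

E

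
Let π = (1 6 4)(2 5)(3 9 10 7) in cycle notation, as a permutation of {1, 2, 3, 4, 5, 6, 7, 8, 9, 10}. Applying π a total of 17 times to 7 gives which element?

7 lies in the 4-cycle (3 9 10 7).
Since the cycle has length 4, π^17 acts on it the same as π^1 (17 mod 4 = 1).
Advancing 1 step from 7: 7 → 3.

3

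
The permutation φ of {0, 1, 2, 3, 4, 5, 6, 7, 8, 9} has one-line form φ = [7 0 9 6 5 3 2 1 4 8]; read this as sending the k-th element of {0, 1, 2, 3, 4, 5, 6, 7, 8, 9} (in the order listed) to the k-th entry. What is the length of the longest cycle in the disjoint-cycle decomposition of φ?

Decomposing into disjoint cycles gives (0 7 1)(2 9 8 4 5 3 6); the longest has length 7.

7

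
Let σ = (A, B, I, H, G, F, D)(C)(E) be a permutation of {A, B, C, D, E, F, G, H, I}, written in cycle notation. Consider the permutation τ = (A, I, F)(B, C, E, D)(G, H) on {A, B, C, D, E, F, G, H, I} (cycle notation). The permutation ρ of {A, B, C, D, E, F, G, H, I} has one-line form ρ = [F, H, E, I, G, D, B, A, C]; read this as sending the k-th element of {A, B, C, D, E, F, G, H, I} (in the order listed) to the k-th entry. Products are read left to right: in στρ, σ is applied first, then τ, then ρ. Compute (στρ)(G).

F

Apply the permutations in order: σ(G) = F, then τ(F) = A, then ρ(A) = F. So (στρ)(G) = F.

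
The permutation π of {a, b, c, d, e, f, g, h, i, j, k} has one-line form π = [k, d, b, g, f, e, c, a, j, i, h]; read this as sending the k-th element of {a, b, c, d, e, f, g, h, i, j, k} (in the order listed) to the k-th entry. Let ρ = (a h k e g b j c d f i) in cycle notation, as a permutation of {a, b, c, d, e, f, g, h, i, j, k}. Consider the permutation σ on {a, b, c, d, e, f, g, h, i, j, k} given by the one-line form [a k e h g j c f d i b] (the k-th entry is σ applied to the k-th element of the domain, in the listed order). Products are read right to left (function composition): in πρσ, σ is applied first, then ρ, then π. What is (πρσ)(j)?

k

Apply the permutations in order: σ(j) = i, then ρ(i) = a, then π(a) = k. So (πρσ)(j) = k.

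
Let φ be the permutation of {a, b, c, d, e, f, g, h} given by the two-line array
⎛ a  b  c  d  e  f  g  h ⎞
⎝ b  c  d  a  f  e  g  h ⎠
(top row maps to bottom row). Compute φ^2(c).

a

Tracing c → d → … returns to c after 4 steps, so c lies in a 4-cycle (a, b, c, d).
Stepping 2 places around the cycle: c → d → a.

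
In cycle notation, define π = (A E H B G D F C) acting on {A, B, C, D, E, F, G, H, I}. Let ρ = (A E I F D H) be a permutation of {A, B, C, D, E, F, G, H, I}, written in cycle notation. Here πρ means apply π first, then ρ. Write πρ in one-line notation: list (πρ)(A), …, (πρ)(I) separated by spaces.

I G E D A C H B F

Chase each element through π then ρ: A → E → I; B → G → G; C → A → E; D → F → D; E → H → A; F → C → C; G → D → H; H → B → B; I → I → F.
So πρ in one-line form is I G E D A C H B F.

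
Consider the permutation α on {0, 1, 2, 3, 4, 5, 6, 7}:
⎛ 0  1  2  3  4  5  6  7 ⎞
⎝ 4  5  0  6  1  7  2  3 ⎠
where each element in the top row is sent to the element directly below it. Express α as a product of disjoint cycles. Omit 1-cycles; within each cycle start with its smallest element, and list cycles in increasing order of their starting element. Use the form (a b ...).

From 0: 0 → 4 → 1 → 5 → 7 → 3 → 6 → 2 → 0, closing the cycle (0 4 1 5 7 3 6 2).
Continuing from each remaining unvisited element yields (0 4 1 5 7 3 6 2).

(0 4 1 5 7 3 6 2)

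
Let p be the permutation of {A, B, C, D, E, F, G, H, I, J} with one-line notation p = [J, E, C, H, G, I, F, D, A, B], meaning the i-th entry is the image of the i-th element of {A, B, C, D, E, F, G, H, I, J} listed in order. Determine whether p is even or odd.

odd

In disjoint-cycle form the cycle lengths are 7, 2, 1.
A cycle of length ℓ contributes ℓ−1 transpositions, so p is a product of 6 + 1 = 7 transpositions — odd.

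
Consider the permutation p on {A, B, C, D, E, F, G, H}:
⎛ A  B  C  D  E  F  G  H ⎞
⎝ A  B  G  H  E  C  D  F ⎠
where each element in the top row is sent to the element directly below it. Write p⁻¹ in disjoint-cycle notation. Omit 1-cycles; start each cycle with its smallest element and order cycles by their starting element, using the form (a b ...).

(C F H D G)

First write p in disjoint cycles: (C G D H F).
The inverse reverses every cycle; in canonical form, p⁻¹ = (C F H D G).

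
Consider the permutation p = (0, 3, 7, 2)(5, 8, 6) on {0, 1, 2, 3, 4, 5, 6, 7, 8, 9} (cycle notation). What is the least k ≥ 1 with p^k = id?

The disjoint cycles have lengths 4, 3, 1, 1, 1.
Since disjoint cycles commute, ord(p) = lcm(4, 3) = 12.

12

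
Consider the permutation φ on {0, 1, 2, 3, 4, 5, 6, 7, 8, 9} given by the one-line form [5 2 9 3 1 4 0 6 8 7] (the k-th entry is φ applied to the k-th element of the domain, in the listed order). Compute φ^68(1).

6

Tracing 1 → 2 → … returns to 1 after 8 steps, so 1 lies in an 8-cycle (0, 5, 4, 1, 2, 9, 7, 6).
Powers repeat with period 8 on this cycle, and 68 mod 8 = 4, so φ^68(1) = φ^4(1).
Stepping 4 places around the cycle: 1 → 2 → 9 → 7 → 6.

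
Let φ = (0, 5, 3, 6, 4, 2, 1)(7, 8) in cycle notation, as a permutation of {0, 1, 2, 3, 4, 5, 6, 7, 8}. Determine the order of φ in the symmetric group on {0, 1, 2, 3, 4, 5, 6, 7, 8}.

14

The disjoint cycles have lengths 7, 2.
Since disjoint cycles commute, ord(φ) = lcm(7, 2) = 14.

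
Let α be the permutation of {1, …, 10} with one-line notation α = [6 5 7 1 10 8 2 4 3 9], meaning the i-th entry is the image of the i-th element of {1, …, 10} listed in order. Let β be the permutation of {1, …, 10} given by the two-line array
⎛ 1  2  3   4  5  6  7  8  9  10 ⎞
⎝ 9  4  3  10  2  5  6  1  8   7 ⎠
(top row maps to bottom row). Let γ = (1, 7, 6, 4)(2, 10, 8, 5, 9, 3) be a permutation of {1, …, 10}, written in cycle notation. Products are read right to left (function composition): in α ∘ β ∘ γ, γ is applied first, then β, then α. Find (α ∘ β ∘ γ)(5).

(α ∘ β ∘ γ)(5) = α(β(γ(5))). γ(5) = 9, then β(9) = 8, then α(8) = 4, so the result is 4.

4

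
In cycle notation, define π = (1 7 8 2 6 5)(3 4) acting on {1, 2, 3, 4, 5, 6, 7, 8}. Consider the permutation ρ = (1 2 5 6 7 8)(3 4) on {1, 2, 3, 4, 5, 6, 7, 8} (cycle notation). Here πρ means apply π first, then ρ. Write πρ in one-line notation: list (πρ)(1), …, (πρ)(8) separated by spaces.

8 7 3 4 2 6 1 5

Chase each element through π then ρ: 1 → 7 → 8; 2 → 6 → 7; 3 → 4 → 3; 4 → 3 → 4; 5 → 1 → 2; 6 → 5 → 6; 7 → 8 → 1; 8 → 2 → 5.
Collecting the images, πρ = [8 7 3 4 2 6 1 5].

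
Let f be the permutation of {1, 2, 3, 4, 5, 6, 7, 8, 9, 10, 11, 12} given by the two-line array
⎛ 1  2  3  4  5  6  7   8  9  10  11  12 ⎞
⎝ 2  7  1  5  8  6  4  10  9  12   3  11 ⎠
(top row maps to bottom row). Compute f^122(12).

Tracing 12 → 11 → … returns to 12 after 10 steps, so 12 lies in a 10-cycle (1, 2, 7, 4, 5, 8, 10, 12, 11, 3).
Powers repeat with period 10 on this cycle, and 122 mod 10 = 2, so f^122(12) = f^2(12).
Stepping 2 places around the cycle: 12 → 11 → 3.

3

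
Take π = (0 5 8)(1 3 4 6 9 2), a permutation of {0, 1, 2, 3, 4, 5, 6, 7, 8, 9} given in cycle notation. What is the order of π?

The disjoint cycles have lengths 6, 3, 1.
The order of π is the least common multiple of its cycle lengths: lcm(6, 3) = 6.

6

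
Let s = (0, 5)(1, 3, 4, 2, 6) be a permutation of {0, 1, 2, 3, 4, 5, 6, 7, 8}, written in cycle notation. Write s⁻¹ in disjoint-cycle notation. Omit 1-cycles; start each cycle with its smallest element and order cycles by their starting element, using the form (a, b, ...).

(0, 5)(1, 6, 2, 4, 3)

The inverse reverses each cycle.
Reversing each cycle of s and rotating so the smallest element leads gives (0, 5)(1, 6, 2, 4, 3).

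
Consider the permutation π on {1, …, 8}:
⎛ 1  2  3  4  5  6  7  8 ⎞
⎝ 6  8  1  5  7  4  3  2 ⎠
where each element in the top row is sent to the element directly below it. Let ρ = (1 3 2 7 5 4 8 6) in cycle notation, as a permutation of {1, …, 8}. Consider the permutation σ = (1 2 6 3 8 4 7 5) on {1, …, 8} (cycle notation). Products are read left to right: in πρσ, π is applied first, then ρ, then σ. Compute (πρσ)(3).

8

Apply the permutations in order: π(3) = 1, then ρ(1) = 3, then σ(3) = 8. So (πρσ)(3) = 8.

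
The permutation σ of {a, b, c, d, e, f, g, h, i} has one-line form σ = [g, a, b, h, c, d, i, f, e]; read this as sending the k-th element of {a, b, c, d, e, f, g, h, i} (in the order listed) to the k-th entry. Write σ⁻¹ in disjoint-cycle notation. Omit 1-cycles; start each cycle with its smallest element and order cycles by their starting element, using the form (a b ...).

(a b c e i g)(d f h)

The cycle decomposition of σ is (a g i e c b)(d h f).
Reversing each cycle (and rotating so the smallest element leads) gives σ⁻¹ = (a b c e i g)(d f h).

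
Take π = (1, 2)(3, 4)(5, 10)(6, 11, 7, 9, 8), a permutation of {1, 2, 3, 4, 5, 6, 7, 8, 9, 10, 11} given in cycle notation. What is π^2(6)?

6 lies in the 5-cycle (6, 11, 7, 9, 8).
Advancing 2 steps from 6: 6 → 11 → 7.

7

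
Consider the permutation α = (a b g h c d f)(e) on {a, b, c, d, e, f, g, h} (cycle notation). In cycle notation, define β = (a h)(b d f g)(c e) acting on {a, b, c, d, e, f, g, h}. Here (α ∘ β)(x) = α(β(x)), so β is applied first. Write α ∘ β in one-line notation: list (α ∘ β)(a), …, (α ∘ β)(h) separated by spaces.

c f e a d h g b

(α ∘ β)(x) = α(β(x)). Computing each image: α(β(a)) = α(h) = c, α(β(b)) = α(d) = f, α(β(c)) = α(e) = e, α(β(d)) = α(f) = a, α(β(e)) = α(c) = d, α(β(f)) = α(g) = h, α(β(g)) = α(b) = g, α(β(h)) = α(a) = b.
Hence α ∘ β = [c f e a d h g b].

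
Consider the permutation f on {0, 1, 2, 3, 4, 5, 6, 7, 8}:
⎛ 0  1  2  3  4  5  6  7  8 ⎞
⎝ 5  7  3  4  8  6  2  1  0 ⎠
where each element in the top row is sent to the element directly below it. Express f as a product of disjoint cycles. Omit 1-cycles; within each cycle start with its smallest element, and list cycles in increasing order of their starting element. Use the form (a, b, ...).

(0, 5, 6, 2, 3, 4, 8)(1, 7)

Iterating f from 0 gives 0 → 5 → 6 → 2 → 3 → 4 → 8 → 0; that is the 7-cycle (0, 5, 6, 2, 3, 4, 8).
Continuing from each remaining unvisited element yields (0, 5, 6, 2, 3, 4, 8)(1, 7).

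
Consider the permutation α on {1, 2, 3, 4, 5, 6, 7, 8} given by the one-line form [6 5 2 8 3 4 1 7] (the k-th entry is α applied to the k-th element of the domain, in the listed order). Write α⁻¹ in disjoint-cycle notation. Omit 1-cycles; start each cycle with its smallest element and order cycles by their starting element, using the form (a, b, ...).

First write α in disjoint cycles: (1, 6, 4, 8, 7)(2, 5, 3).
The inverse reverses every cycle; in canonical form, α⁻¹ = (1, 7, 8, 4, 6)(2, 3, 5).

(1, 7, 8, 4, 6)(2, 3, 5)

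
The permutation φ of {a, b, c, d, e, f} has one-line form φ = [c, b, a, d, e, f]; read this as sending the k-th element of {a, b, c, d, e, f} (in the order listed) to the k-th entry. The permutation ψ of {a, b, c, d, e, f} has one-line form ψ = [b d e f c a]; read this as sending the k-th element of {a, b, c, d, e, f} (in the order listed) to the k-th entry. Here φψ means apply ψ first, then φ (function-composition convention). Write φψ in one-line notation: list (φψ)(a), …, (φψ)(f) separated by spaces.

For each element, apply ψ then φ: a → b → b; b → d → d; c → e → e; d → f → f; e → c → a; f → a → c.
So φψ in one-line form is b d e f a c.

b d e f a c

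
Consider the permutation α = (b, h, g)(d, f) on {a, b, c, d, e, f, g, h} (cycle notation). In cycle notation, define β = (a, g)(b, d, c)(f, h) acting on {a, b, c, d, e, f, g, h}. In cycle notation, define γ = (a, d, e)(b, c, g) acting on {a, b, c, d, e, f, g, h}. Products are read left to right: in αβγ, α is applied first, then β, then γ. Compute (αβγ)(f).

g

Chase f: α(f) = d; β(d) = c; γ(c) = g. Hence (αβγ)(f) = g.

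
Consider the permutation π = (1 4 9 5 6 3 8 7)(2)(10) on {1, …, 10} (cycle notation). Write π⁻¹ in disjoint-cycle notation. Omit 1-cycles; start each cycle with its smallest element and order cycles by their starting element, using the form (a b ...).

If π sends a → b within a cycle, π⁻¹ sends b → a; equivalently, reverse each cycle.
Reversing each cycle of π and rotating so the smallest element leads gives (1 7 8 3 6 5 9 4).

(1 7 8 3 6 5 9 4)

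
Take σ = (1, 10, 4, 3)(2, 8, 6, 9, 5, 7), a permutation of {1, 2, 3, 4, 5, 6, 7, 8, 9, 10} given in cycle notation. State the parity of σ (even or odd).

even

The cycle lengths are 6, 4.
A cycle of length ℓ contributes ℓ−1 transpositions, so σ is a product of 5 + 3 = 8 transpositions — even.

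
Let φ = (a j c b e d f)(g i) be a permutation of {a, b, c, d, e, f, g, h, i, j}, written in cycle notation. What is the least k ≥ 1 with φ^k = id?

14

The cycle type of φ is (7, 2, 1).
The order of φ is the least common multiple of its cycle lengths: lcm(7, 2) = 14.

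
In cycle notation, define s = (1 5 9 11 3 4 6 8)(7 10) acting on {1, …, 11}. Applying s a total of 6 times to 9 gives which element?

1

9 lies in the 8-cycle (1 5 9 11 3 4 6 8).
Stepping 6 places around the cycle: 9 → 11 → 3 → 4 → 6 → 8 → 1.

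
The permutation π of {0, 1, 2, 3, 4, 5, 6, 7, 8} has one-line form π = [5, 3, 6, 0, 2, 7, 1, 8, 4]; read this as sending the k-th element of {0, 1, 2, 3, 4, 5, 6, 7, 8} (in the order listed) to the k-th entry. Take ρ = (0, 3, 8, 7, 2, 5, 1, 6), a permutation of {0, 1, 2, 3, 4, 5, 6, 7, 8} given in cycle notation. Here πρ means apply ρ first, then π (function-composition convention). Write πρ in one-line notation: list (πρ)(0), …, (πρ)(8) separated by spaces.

0 1 7 4 2 3 5 6 8

(πρ)(x) = π(ρ(x)). Computing each image: π(ρ(0)) = π(3) = 0, π(ρ(1)) = π(6) = 1, π(ρ(2)) = π(5) = 7, π(ρ(3)) = π(8) = 4, π(ρ(4)) = π(4) = 2, π(ρ(5)) = π(1) = 3, π(ρ(6)) = π(0) = 5, π(ρ(7)) = π(2) = 6, π(ρ(8)) = π(7) = 8.
Hence πρ = [0 1 7 4 2 3 5 6 8].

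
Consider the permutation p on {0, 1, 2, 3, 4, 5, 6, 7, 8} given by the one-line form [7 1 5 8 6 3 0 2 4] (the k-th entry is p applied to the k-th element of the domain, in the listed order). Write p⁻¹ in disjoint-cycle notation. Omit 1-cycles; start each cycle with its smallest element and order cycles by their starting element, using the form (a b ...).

(0 6 4 8 3 5 2 7)

The cycle decomposition of p is (0 7 2 5 3 8 4 6).
The inverse reverses every cycle; in canonical form, p⁻¹ = (0 6 4 8 3 5 2 7).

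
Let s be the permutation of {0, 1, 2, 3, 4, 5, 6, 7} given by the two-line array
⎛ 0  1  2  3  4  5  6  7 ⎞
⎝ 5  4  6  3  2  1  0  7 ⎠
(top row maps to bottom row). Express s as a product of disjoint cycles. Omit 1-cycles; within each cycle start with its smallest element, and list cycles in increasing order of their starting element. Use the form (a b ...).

(0 5 1 4 2 6)

From 0: 0 → 5 → 1 → 4 → 2 → 6 → 0, closing the cycle (0 5 1 4 2 6).
Continuing from each remaining unvisited element yields (0 5 1 4 2 6).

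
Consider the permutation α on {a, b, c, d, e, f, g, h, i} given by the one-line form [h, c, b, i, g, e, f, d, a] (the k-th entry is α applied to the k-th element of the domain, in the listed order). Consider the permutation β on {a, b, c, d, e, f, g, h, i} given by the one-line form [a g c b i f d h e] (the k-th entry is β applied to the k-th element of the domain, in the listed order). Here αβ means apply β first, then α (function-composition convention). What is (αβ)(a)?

(αβ)(a) = α(β(a)). β(a) = a, then α(a) = h. So (αβ)(a) = h.

h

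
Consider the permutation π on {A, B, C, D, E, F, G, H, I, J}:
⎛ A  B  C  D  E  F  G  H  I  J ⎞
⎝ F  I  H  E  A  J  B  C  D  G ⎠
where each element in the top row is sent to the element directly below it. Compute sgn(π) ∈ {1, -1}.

1

In disjoint-cycle form the cycle lengths are 8, 2.
A cycle of length ℓ contributes ℓ−1 transpositions, so π is a product of 7 + 1 = 8 transpositions — even.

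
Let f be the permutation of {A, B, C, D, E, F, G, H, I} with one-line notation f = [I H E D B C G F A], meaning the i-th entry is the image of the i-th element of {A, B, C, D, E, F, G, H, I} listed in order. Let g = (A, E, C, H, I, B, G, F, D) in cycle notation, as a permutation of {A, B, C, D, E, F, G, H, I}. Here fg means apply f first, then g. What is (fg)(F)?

H

f(F) = C, then g(C) = H; composing gives (fg)(F) = H.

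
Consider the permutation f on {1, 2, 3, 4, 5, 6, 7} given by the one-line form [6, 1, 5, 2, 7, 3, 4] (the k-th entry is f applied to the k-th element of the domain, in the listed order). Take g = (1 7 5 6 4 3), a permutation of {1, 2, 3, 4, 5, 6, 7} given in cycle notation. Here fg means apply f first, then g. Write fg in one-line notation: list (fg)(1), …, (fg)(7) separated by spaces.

Chase each element through f then g: 1 → 6 → 4; 2 → 1 → 7; 3 → 5 → 6; 4 → 2 → 2; 5 → 7 → 5; 6 → 3 → 1; 7 → 4 → 3.
Collecting the images, fg = [4 7 6 2 5 1 3].

4 7 6 2 5 1 3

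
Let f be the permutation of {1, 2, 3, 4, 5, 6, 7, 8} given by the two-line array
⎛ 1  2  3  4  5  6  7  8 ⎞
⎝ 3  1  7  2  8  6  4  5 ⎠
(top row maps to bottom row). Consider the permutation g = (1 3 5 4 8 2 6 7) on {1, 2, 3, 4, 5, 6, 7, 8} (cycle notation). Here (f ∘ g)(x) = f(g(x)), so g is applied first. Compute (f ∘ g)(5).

2

g(5) = 4, then f(4) = 2; composing gives (f ∘ g)(5) = 2.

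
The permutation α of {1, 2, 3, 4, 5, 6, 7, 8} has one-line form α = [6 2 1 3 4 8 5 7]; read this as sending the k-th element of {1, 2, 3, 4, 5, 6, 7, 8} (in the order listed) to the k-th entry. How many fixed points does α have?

1

The fixed points (elements with α(x) = x) are {2}, so there is 1.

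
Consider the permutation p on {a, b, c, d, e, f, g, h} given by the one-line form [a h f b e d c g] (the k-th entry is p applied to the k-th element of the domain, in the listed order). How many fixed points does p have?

2

The fixed points (elements with p(x) = x) are {a, e}, so there are 2.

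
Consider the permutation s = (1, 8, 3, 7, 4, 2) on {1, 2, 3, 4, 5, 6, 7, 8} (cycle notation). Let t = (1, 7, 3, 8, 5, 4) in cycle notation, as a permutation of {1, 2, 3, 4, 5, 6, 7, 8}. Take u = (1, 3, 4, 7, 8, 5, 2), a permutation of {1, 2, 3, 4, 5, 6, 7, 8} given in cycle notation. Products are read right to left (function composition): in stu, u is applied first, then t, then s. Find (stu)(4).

7

Chase 4: u(4) = 7; t(7) = 3; s(3) = 7. Hence (stu)(4) = 7.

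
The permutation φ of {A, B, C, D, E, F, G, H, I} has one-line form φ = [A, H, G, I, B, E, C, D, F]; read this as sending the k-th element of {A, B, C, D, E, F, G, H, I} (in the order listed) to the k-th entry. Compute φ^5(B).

Tracing B → H → … returns to B after 6 steps, so B lies in a 6-cycle (B H D I F E).
Advancing 5 steps from B: B → H → D → I → F → E.

E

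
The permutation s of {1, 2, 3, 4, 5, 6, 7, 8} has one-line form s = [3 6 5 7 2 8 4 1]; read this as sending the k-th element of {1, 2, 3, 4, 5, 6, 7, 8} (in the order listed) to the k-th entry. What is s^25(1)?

Tracing 1 → 3 → … returns to 1 after 6 steps, so 1 lies in a 6-cycle (1 3 5 2 6 8).
Since the cycle has length 6, s^25 acts on it the same as s^1 (25 mod 6 = 1).
Stepping 1 place around the cycle: 1 → 3.

3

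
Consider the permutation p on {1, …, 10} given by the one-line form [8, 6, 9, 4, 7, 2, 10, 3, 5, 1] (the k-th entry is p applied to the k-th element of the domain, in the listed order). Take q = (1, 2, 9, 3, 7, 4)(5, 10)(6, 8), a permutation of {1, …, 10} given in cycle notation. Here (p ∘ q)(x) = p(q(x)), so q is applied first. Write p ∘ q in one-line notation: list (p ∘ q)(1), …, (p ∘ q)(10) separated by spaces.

(p ∘ q)(x) = p(q(x)). Computing each image: p(q(1)) = p(2) = 6, p(q(2)) = p(9) = 5, p(q(3)) = p(7) = 10, p(q(4)) = p(1) = 8, p(q(5)) = p(10) = 1, p(q(6)) = p(8) = 3, p(q(7)) = p(4) = 4, p(q(8)) = p(6) = 2, p(q(9)) = p(3) = 9, p(q(10)) = p(5) = 7.
Hence p ∘ q = [6 5 10 8 1 3 4 2 9 7].

6 5 10 8 1 3 4 2 9 7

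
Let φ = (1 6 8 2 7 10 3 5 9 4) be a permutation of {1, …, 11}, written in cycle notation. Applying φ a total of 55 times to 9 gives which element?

9 lies in the 10-cycle (1 6 8 2 7 10 3 5 9 4).
Since the cycle has length 10, φ^55 acts on it the same as φ^5 (55 mod 10 = 5).
Stepping 5 places around the cycle: 9 → 4 → 1 → 6 → 8 → 2.

2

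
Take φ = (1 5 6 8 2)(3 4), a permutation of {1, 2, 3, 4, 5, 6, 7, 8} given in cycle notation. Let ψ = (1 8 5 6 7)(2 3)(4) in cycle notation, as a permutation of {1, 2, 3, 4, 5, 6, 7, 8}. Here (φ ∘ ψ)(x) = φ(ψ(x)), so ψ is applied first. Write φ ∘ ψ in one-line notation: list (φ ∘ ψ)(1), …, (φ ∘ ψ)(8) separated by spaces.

2 4 1 3 8 7 5 6

Chase each element through ψ then φ: 1 → 8 → 2; 2 → 3 → 4; 3 → 2 → 1; 4 → 4 → 3; 5 → 6 → 8; 6 → 7 → 7; 7 → 1 → 5; 8 → 5 → 6.
Collecting the images, φ ∘ ψ = [2 4 1 3 8 7 5 6].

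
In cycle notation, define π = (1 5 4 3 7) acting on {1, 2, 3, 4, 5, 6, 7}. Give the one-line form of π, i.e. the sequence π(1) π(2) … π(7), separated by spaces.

Image by image: 1→5, 2→2, 3→7, 4→3, 5→4, 6→6, 7→1.
Listing these in domain order gives 5 2 7 3 4 6 1.

5 2 7 3 4 6 1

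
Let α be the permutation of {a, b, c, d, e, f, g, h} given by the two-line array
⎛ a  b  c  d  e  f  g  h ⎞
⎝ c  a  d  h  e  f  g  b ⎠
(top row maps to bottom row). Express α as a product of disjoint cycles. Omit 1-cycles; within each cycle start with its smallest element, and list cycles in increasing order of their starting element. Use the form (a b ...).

(a c d h b)

Start at a and follow images: a → c → d → h → b → a, giving the cycle (a c d h b).
Continuing from each remaining unvisited element yields (a c d h b).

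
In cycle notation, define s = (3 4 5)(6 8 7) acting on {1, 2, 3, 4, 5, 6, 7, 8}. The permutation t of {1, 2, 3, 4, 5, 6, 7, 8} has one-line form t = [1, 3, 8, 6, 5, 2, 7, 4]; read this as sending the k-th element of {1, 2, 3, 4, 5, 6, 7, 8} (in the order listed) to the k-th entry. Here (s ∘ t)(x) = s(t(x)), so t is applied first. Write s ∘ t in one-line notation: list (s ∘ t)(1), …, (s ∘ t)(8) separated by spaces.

Chase each element through t then s: 1 → 1 → 1; 2 → 3 → 4; 3 → 8 → 7; 4 → 6 → 8; 5 → 5 → 3; 6 → 2 → 2; 7 → 7 → 6; 8 → 4 → 5.
So s ∘ t in one-line form is 1 4 7 8 3 2 6 5.

1 4 7 8 3 2 6 5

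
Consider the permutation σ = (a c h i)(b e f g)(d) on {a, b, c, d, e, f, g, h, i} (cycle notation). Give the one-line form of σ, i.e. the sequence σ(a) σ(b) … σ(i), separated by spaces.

Image by image: a↦c, b↦e, c↦h, d↦d, e↦f, f↦g, g↦b, h↦i, i↦a.
So the one-line form is c e h d f g b i a.

c e h d f g b i a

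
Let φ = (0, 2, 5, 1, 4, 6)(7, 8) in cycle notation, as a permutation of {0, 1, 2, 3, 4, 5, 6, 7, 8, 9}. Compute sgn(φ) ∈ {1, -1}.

The cycle lengths are 6, 2, 1, 1.
A cycle is odd iff its length is even; φ has 2 even-length cycles, so sgn(φ) = (−1)^2 and φ is even.

1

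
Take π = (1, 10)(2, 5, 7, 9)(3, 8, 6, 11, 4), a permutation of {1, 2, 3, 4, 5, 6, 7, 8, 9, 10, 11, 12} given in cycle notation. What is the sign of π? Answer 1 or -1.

1

The cycle lengths are 5, 4, 2, 1.
A cycle of length ℓ contributes ℓ−1 transpositions, so π is a product of 4 + 3 + 1 = 8 transpositions — even.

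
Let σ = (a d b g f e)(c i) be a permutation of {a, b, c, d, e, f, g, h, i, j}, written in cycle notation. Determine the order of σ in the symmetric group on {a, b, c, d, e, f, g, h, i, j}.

The cycle type of σ is (6, 2, 1, 1).
Since disjoint cycles commute, ord(σ) = lcm(6, 2) = 6.

6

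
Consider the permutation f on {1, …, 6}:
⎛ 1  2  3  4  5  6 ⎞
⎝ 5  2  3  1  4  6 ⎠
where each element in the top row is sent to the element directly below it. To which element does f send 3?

The entry below 3 in the array is 3, so f(3) = 3.

3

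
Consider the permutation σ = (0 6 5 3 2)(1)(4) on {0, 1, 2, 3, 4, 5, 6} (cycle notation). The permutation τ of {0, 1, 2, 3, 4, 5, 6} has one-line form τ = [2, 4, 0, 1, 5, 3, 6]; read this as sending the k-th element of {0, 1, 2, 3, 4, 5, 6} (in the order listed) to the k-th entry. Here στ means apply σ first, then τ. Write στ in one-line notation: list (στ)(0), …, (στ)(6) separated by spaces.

6 4 2 0 5 1 3

Chase each element through σ then τ: 0 → 6 → 6; 1 → 1 → 4; 2 → 0 → 2; 3 → 2 → 0; 4 → 4 → 5; 5 → 3 → 1; 6 → 5 → 3.
Collecting the images, στ = [6 4 2 0 5 1 3].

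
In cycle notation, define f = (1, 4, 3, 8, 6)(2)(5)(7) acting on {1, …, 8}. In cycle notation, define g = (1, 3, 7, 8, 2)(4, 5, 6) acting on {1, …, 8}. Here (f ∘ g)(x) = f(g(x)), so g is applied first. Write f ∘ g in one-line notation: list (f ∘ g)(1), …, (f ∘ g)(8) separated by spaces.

8 4 7 5 1 3 6 2

(f ∘ g)(x) = f(g(x)). Computing each image: f(g(1)) = f(3) = 8, f(g(2)) = f(1) = 4, f(g(3)) = f(7) = 7, f(g(4)) = f(5) = 5, f(g(5)) = f(6) = 1, f(g(6)) = f(4) = 3, f(g(7)) = f(8) = 6, f(g(8)) = f(2) = 2.
Hence f ∘ g = [8 4 7 5 1 3 6 2].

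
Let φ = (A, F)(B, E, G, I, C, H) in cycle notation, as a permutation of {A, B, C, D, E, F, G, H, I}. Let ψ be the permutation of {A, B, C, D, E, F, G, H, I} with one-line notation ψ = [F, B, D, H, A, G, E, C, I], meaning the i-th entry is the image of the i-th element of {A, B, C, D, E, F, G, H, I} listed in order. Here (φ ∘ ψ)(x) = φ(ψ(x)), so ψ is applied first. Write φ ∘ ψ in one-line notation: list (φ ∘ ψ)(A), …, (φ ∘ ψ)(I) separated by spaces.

(φ ∘ ψ)(x) = φ(ψ(x)). Computing each image: φ(ψ(A)) = φ(F) = A, φ(ψ(B)) = φ(B) = E, φ(ψ(C)) = φ(D) = D, φ(ψ(D)) = φ(H) = B, φ(ψ(E)) = φ(A) = F, φ(ψ(F)) = φ(G) = I, φ(ψ(G)) = φ(E) = G, φ(ψ(H)) = φ(C) = H, φ(ψ(I)) = φ(I) = C.
Hence φ ∘ ψ = [A E D B F I G H C].

A E D B F I G H C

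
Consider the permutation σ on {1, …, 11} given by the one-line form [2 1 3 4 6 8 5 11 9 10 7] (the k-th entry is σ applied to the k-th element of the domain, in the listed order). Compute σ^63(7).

Tracing 7 → 5 → … returns to 7 after 5 steps, so 7 lies in a 5-cycle (5 6 8 11 7).
Powers repeat with period 5 on this cycle, and 63 mod 5 = 3, so σ^63(7) = σ^3(7).
Advancing 3 steps from 7: 7 → 5 → 6 → 8.

8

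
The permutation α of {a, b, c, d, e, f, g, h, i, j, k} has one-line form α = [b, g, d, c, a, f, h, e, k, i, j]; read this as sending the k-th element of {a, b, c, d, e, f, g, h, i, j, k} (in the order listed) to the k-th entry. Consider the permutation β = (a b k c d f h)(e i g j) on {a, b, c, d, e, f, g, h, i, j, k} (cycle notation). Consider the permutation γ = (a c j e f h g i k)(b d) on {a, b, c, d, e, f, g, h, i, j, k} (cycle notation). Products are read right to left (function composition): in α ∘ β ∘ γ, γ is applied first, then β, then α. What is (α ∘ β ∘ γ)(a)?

Chase a: γ(a) = c; β(c) = d; α(d) = c. Hence (α ∘ β ∘ γ)(a) = c.

c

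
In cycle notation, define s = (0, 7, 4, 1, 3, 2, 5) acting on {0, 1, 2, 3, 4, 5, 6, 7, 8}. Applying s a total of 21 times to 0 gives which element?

0

0 lies in the 7-cycle (0, 7, 4, 1, 3, 2, 5).
Powers repeat with period 7 on this cycle, and 21 mod 7 = 0, so s^21(0) = s^0(0).
So s^21(0) = 0.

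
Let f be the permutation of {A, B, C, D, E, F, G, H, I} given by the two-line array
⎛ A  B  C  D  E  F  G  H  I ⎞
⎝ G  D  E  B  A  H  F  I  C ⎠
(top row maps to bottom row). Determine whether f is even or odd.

odd

In disjoint-cycle form the cycle lengths are 7, 2.
A cycle is odd iff its length is even; f has 1 even-length cycle, so sgn(f) = (−1)^1 and f is odd.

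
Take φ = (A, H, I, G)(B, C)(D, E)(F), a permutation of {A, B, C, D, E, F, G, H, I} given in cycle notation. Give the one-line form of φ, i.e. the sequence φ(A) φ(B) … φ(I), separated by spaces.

Each element maps to the next entry in its cycle (wrapping to the front): A→H, B→C, C→B, D→E, E→D, F→F, G→A, H→I, I→G.
So the one-line form is H C B E D F A I G.

H C B E D F A I G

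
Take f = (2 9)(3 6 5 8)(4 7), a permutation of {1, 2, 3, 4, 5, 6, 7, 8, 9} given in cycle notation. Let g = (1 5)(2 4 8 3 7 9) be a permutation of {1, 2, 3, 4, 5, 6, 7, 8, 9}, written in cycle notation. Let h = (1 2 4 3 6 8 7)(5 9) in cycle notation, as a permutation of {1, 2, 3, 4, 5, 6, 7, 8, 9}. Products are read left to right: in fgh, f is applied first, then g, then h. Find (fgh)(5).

Chase 5: f(5) = 8; g(8) = 3; h(3) = 6. Hence (fgh)(5) = 6.

6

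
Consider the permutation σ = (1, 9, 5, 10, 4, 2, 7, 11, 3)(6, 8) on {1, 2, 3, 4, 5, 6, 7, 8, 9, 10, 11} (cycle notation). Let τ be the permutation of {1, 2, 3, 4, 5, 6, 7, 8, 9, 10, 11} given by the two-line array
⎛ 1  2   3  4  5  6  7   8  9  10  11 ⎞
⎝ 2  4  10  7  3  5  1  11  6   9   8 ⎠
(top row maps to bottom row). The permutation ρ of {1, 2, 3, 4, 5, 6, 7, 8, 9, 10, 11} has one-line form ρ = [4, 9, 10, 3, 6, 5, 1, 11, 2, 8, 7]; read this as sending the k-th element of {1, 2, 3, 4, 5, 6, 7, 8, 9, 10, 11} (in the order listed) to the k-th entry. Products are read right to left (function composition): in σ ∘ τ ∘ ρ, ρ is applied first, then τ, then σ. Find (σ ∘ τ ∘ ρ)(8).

6

Chase 8: ρ(8) = 11; τ(11) = 8; σ(8) = 6. Hence (σ ∘ τ ∘ ρ)(8) = 6.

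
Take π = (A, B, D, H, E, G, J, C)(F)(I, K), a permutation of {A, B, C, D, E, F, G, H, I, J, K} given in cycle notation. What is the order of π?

8

The disjoint cycles have lengths 8, 2, 1.
Since disjoint cycles commute, ord(π) = lcm(8, 2) = 8.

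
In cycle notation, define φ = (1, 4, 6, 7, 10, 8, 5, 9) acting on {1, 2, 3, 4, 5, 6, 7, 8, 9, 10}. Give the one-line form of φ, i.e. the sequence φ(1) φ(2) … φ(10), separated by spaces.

4 2 3 6 9 7 10 5 1 8

Reading each image from the cycles: 1↦4, 2↦2, 3↦3, 4↦6, 5↦9, 6↦7, 7↦10, 8↦5, 9↦1, 10↦8.
Listing these in domain order gives 4 2 3 6 9 7 10 5 1 8.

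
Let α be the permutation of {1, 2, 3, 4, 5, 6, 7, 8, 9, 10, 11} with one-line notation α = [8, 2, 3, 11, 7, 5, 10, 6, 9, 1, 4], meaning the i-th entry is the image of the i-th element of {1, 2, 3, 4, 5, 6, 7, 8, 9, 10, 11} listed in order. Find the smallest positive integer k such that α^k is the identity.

6

Decomposing into disjoint cycles gives cycle lengths 6, 2, 1, 1, 1.
The order is lcm(6, 2) = 6.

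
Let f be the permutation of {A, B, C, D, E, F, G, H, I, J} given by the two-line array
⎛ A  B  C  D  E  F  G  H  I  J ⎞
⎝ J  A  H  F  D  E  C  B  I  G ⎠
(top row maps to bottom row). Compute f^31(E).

D

Tracing E → D → … returns to E after 3 steps, so E lies in a 3-cycle (D F E).
Since the cycle has length 3, f^31 acts on it the same as f^1 (31 mod 3 = 1).
Stepping 1 place around the cycle: E → D.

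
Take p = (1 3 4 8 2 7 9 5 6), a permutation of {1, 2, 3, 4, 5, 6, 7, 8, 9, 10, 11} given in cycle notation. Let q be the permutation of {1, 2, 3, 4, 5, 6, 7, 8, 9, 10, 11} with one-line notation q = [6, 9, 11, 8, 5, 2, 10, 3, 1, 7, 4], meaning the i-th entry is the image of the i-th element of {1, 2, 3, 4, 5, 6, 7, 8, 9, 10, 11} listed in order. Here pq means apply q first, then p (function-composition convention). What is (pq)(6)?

(pq)(6) = p(q(6)). q(6) = 2, then p(2) = 7. So (pq)(6) = 7.

7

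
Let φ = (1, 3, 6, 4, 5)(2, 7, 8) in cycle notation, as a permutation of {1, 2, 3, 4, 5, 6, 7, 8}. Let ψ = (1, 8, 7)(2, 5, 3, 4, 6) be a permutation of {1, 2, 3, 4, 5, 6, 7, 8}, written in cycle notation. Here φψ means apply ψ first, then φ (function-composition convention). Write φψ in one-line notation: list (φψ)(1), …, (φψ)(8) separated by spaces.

For each element, apply ψ then φ: 1 → 8 → 2; 2 → 5 → 1; 3 → 4 → 5; 4 → 6 → 4; 5 → 3 → 6; 6 → 2 → 7; 7 → 1 → 3; 8 → 7 → 8.
So φψ in one-line form is 2 1 5 4 6 7 3 8.

2 1 5 4 6 7 3 8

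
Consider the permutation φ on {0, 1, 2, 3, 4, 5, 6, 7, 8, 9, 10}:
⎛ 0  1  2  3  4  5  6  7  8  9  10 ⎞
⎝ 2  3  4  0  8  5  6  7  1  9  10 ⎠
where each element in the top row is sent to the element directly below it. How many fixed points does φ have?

The fixed points (elements with φ(x) = x) are {5, 6, 7, 9, 10}, so there are 5.

5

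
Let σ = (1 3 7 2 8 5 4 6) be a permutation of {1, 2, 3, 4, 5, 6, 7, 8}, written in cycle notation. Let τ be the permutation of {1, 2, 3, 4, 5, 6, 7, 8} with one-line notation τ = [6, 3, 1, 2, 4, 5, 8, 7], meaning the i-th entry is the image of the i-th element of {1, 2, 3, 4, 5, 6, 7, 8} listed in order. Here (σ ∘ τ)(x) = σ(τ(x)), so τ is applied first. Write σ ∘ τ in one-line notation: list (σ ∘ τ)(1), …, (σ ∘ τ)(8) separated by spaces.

1 7 3 8 6 4 5 2

For each element, apply τ then σ: 1 → 6 → 1; 2 → 3 → 7; 3 → 1 → 3; 4 → 2 → 8; 5 → 4 → 6; 6 → 5 → 4; 7 → 8 → 5; 8 → 7 → 2.
So σ ∘ τ in one-line form is 1 7 3 8 6 4 5 2.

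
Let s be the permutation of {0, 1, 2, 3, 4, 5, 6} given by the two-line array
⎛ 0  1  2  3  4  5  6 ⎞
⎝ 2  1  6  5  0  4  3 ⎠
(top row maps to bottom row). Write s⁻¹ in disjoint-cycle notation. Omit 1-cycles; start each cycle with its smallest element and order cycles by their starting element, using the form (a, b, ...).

(0, 4, 5, 3, 6, 2)

The cycle decomposition of s is (0, 2, 6, 3, 5, 4).
The inverse reverses every cycle; in canonical form, s⁻¹ = (0, 4, 5, 3, 6, 2).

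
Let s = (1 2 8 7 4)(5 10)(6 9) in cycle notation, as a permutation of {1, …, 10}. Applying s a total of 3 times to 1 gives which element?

7

1 lies in the 5-cycle (1 2 8 7 4).
Advancing 3 steps from 1: 1 → 2 → 8 → 7.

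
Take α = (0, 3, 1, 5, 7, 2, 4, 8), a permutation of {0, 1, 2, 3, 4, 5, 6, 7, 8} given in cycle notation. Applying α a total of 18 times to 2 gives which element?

2 lies in the 8-cycle (0, 3, 1, 5, 7, 2, 4, 8).
Since the cycle has length 8, α^18 acts on it the same as α^2 (18 mod 8 = 2).
Stepping 2 places around the cycle: 2 → 4 → 8.

8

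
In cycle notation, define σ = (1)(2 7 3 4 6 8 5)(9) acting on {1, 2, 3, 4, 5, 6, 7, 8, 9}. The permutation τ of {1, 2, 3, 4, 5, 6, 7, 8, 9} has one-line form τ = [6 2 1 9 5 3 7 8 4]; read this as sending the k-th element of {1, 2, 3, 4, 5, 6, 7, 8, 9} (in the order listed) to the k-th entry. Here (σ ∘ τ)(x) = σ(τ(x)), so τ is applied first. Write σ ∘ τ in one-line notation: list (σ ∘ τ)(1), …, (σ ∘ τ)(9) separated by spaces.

(σ ∘ τ)(x) = σ(τ(x)). Computing each image: σ(τ(1)) = σ(6) = 8, σ(τ(2)) = σ(2) = 7, σ(τ(3)) = σ(1) = 1, σ(τ(4)) = σ(9) = 9, σ(τ(5)) = σ(5) = 2, σ(τ(6)) = σ(3) = 4, σ(τ(7)) = σ(7) = 3, σ(τ(8)) = σ(8) = 5, σ(τ(9)) = σ(4) = 6.
Hence σ ∘ τ = [8 7 1 9 2 4 3 5 6].

8 7 1 9 2 4 3 5 6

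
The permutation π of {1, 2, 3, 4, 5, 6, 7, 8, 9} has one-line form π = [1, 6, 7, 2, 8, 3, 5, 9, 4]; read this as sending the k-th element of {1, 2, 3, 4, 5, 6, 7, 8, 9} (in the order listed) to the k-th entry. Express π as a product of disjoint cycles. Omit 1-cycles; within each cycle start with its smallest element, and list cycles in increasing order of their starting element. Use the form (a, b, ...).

Iterating π from 2 gives 2 → 6 → 3 → 7 → 5 → 8 → 9 → 4 → 2; that is the 8-cycle (2, 6, 3, 7, 5, 8, 9, 4).
Repeating from the next unused element and collecting all non-trivial cycles gives (2, 6, 3, 7, 5, 8, 9, 4).

(2, 6, 3, 7, 5, 8, 9, 4)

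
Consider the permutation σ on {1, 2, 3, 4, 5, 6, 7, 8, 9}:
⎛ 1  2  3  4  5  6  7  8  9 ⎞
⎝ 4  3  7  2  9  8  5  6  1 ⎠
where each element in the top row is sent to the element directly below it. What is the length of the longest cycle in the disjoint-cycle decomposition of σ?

Decomposing into disjoint cycles gives (1, 4, 2, 3, 7, 5, 9)(6, 8); the longest has length 7.

7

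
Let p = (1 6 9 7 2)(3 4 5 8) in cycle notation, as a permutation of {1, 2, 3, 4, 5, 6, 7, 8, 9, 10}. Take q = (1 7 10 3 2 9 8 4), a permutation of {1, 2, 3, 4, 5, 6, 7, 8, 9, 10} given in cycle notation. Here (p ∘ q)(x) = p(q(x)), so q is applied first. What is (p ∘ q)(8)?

First apply q: q(8) = 4, then p(4) = 5. Thus (p ∘ q)(8) = 5.

5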